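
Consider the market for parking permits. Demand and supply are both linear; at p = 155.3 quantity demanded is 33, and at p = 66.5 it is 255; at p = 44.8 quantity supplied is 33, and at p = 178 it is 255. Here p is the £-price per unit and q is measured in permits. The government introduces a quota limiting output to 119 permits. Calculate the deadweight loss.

Demand slope = (66.5 − 155.3)/(255 − 33) = −0.4, so p = 168.5 − 0.4q.
Supply slope = (178 − 44.8)/(255 − 33) = 0.6, so p = 25 + 0.6q.
Competitive equilibrium: 168.5 − 0.4q = 25 + 0.6q → q* = 143.5, p* = 111.1.
At q = 119: demand price = 168.5 − 0.4·119 = 120.9; supply price = 25 + 0.6·119 = 96.4.
Δq = 143.5 − 119 = 24.5; wedge = 120.9 − 96.4 = 24.5.
Welfare loss = ½ × 24.5 × 24.5 = £300.125.

£300.125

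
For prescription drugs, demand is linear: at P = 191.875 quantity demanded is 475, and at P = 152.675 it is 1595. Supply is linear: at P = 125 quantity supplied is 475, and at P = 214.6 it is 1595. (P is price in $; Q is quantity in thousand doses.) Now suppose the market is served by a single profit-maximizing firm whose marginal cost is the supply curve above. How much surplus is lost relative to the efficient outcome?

Demand slope = (152.675 − 191.875)/(1595 − 475) = −0.035, so P = 208.5 − 0.035Q.
Supply slope = (214.6 − 125)/(1595 − 475) = 0.08, so P = 87 + 0.08Q.
Competitive equilibrium: 208.5 − 0.035Q = 87 + 0.08Q → Q* = 1056.5217, P* = 171.5217.
Marginal revenue: MR = 208.5 − 0.07Q. Set MR = MC: 208.5 − 0.07Q = 87 + 0.08Q → Q_m = 810.
Price P_m = 208.5 − 0.035·810 = 180.15; MC(Q_m) = 87 + 0.08·810 = 151.8.
Competitive Q* = 1056.5217, so ΔQ = 246.5217; wedge = 180.15 − 151.8 = 28.35.
DWL = ½ × 246.5217 × 28.35 = $3494.45 thousand.

$3494.45 thousand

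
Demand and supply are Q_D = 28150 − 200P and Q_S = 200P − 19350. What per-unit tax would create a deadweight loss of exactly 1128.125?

4.75

In inverse form: demand P = 140.75 − 0.005Q, supply P = 96.75 + 0.005Q.
Competitive equilibrium: 140.75 − 0.005Q = 96.75 + 0.005Q → Q* = 4400, P* = 118.75.
A tax t gives ΔQ = t/0.01 and wedge t, so DWL = t²/0.02.
t²/0.02 = 1128.125 → t² = 22.5625 → t = 4.75.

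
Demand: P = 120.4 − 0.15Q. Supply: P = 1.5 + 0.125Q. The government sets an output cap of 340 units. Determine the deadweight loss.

1173.02

Competitive equilibrium: 120.4 − 0.15Q = 1.5 + 0.125Q → Q* = 432.3636, P* = 55.5455.
At Q = 340: demand price = 120.4 − 0.15·340 = 69.4; supply price = 1.5 + 0.125·340 = 44.
ΔQ = 432.3636 − 340 = 92.3636; wedge = 69.4 − 44 = 25.4.
Welfare loss = ½ × 92.3636 × 25.4 = 1173.02.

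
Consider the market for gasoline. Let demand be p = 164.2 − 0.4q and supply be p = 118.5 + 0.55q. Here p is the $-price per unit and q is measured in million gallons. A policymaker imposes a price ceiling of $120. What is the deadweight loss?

Competitive equilibrium: 164.2 − 0.4q = 118.5 + 0.55q → q* = 48.1053, p* = 144.9579.
At the ceiling p = 120, quantity supplied = (120 − 118.5)/0.55 = 2.7273.
Willingness to pay at q' = 2.7273: 164.2 − 0.4·2.7273 = 163.1091.
Δq = 48.1053 − 2.7273 = 45.378; wedge = 163.1091 − 120 = 43.1091.
Welfare loss = ½ × 45.378 × 43.1091 = $978.10 million.

$978.10 million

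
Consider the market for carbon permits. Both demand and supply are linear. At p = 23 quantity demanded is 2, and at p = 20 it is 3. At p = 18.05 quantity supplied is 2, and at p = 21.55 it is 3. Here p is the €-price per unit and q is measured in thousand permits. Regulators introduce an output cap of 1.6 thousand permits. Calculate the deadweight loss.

€4.38 thousand

Demand slope = (20 − 23)/(3 − 2) = −3, so p = 29 − 3q.
Supply slope = (21.55 − 18.05)/(3 − 2) = 3.5, so p = 11.05 + 3.5q.
Competitive equilibrium: 29 − 3q = 11.05 + 3.5q → q* = 2.7615, p* = 20.7154.
At q = 1.6: demand price = 29 − 3·1.6 = 24.2; supply price = 11.05 + 3.5·1.6 = 16.65.
Δq = 2.7615 − 1.6 = 1.1615; wedge = 24.2 − 16.65 = 7.55.
The triangle = ½ × 1.1615 × 7.55 = €4.38 thousand.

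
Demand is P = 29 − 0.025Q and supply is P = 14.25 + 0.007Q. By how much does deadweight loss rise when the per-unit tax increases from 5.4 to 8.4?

646.875

Competitive equilibrium: 29 − 0.025Q = 14.25 + 0.007Q → Q* = 460.9375, P* = 17.4766.
For a per-unit tax t: ΔQ = t/0.032, so DWL = ½·t·(t/0.032) = t²/0.064.
At t = 5.4: DWL = 455.625. At t = 8.4: DWL = 1102.5.
Increase = 1102.5 − 455.625 = 646.875.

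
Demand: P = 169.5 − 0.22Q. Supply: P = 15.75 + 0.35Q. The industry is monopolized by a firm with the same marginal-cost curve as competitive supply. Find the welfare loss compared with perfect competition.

1608.11

Competitive equilibrium: 169.5 − 0.22Q = 15.75 + 0.35Q → Q* = 269.7368, P* = 110.1579.
Marginal revenue: MR = 169.5 − 0.44Q. Set MR = MC: 169.5 − 0.44Q = 15.75 + 0.35Q → Q_m = 194.6203.
Price P_m = 169.5 − 0.22·194.6203 = 126.6835; MC(Q_m) = 15.75 + 0.35·194.6203 = 83.8671.
Competitive Q* = 269.7368, so ΔQ = 75.1165; wedge = 126.6835 − 83.8671 = 42.8164.
The triangle = ½ × 75.1165 × 42.8164 = 1608.11.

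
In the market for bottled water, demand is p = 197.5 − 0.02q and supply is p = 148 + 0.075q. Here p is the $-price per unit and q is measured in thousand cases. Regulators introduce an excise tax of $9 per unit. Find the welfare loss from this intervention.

$426.32 thousand

Competitive equilibrium: 197.5 − 0.02q = 148 + 0.075q → q* = 521.0526, p* = 187.0789.
With the tax, the buyer price exceeds the seller price by 9: (197.5 − 0.02q) − (148 + 0.075q) = 9 → q' = 426.3158.
Δq = 521.0526 − 426.3158 = 94.7368; the wedge equals the tax, 9.
Welfare loss = ½ × 94.7368 × 9 = $426.32 thousand.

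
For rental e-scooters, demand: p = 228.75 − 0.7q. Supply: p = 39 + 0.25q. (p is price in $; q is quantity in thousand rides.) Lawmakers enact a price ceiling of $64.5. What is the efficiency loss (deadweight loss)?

$4537.43 thousand

Competitive equilibrium: 228.75 − 0.7q = 39 + 0.25q → q* = 199.7368, p* = 88.9342.
At the ceiling p = 64.5, quantity supplied = (64.5 − 39)/0.25 = 102.
Willingness to pay at q' = 102: 228.75 − 0.7·102 = 157.35.
Δq = 199.7368 − 102 = 97.7368; wedge = 157.35 − 64.5 = 92.85.
Deadweight loss = ½ × 97.7368 × 92.85 = $4537.43 thousand.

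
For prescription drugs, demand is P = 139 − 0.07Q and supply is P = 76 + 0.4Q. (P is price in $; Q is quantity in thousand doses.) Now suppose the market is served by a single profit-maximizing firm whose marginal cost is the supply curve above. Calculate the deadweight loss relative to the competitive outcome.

$70.95 thousand

Competitive equilibrium: 139 − 0.07Q = 76 + 0.4Q → Q* = 134.0426, P* = 129.617.
Marginal revenue: MR = 139 − 0.14Q. Set MR = MC: 139 − 0.14Q = 76 + 0.4Q → Q_m = 116.6667.
Price P_m = 139 − 0.07·116.6667 = 130.8333; MC(Q_m) = 76 + 0.4·116.6667 = 122.6667.
Competitive Q* = 134.0426, so ΔQ = 17.3759; wedge = 130.8333 − 122.6667 = 8.1666.
The triangle = ½ × 17.3759 × 8.1666 = $70.95 thousand.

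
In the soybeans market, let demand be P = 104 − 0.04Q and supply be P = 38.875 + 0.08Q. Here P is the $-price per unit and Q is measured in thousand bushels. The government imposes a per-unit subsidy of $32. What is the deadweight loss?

$4266.67 thousand

Competitive equilibrium: 104 − 0.04Q = 38.875 + 0.08Q → Q* = 542.7083, P* = 82.2917.
The subsidy lowers effective supply by 32: P = 6.875 + 0.08Q.
New quantity: 104 − 0.04Q = 6.875 + 0.08Q → Q' = 809.375.
Overproduction ΔQ = 809.375 − 542.7083 = 266.6667; wedge = subsidy = 32.
Welfare loss = ½ × 266.6667 × 32 = $4266.67 thousand.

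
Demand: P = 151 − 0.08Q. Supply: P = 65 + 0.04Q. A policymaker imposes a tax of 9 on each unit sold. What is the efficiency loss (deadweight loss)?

337.50

Competitive equilibrium: 151 − 0.08Q = 65 + 0.04Q → Q* = 716.6667, P* = 93.6667.
With the tax, the buyer price exceeds the seller price by 9: (151 − 0.08Q) − (65 + 0.04Q) = 9 → Q' = 641.6667.
ΔQ = 716.6667 − 641.6667 = 75; the wedge equals the tax, 9.
Deadweight loss = ½ × 75 × 9 = 337.50.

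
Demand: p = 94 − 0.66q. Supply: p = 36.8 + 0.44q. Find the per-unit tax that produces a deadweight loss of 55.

11

Competitive equilibrium: 94 − 0.66q = 36.8 + 0.44q → q* = 52, p* = 59.68.
A tax t gives Δq = t/1.1 and wedge t, so DWL = t²/2.2.
t²/2.2 = 55 → t² = 121 → t = 11.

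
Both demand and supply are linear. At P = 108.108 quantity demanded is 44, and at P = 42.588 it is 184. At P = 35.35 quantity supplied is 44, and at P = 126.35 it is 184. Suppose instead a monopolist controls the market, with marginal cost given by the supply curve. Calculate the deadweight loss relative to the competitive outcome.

579.13

Demand slope = (42.588 − 108.108)/(184 − 44) = −0.468, so P = 128.7 − 0.468Q.
Supply slope = (126.35 − 35.35)/(184 − 44) = 0.65, so P = 6.75 + 0.65Q.
Competitive equilibrium: 128.7 − 0.468Q = 6.75 + 0.65Q → Q* = 109.0787, P* = 77.6512.
Marginal revenue: MR = 128.7 − 0.936Q. Set MR = MC: 128.7 − 0.936Q = 6.75 + 0.65Q → Q_m = 76.8916.
Price P_m = 128.7 − 0.468·76.8916 = 92.7147; MC(Q_m) = 6.75 + 0.65·76.8916 = 56.7295.
Competitive Q* = 109.0787, so ΔQ = 32.1871; wedge = 92.7147 − 56.7295 = 35.9852.
Deadweight loss = ½ × 32.1871 × 35.9852 = 579.13.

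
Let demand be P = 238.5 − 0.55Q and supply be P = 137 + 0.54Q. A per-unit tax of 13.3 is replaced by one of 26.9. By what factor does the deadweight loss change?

4.091

Competitive equilibrium: 238.5 − 0.55Q = 137 + 0.54Q → Q* = 93.1193, P* = 187.2844.
For a per-unit tax t: ΔQ = t/1.09, so DWL = ½·t·(t/1.09) = t²/2.18.
At t = 13.3: DWL = 81.142. At t = 26.9: DWL = 331.931.
Ratio = (26.9/13.3)² = 4.091.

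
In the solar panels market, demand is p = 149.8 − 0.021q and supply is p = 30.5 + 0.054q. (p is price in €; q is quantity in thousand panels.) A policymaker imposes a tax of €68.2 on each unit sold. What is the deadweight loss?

Competitive equilibrium: 149.8 − 0.021q = 30.5 + 0.054q → q* = 1590.6667, p* = 116.396.
With the tax, the buyer price exceeds the seller price by 68.2: (149.8 − 0.021q) − (30.5 + 0.054q) = 68.2 → q' = 681.3333.
Δq = 1590.6667 − 681.3333 = 909.3334; the wedge equals the tax, 68.2.
The triangle = ½ × 909.3334 × 68.2 = €31008.27 thousand.

€31008.27 thousand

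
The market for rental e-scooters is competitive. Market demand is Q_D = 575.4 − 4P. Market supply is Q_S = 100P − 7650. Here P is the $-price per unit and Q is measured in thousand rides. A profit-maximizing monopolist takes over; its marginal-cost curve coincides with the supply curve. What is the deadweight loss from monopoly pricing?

$2096.10 thousand

In inverse form: demand P = 143.85 − 0.25Q, supply P = 76.5 + 0.01Q.
Competitive equilibrium: 143.85 − 0.25Q = 76.5 + 0.01Q → Q* = 259.0385, P* = 79.0904.
Marginal revenue: MR = 143.85 − 0.5Q. Set MR = MC: 143.85 − 0.5Q = 76.5 + 0.01Q → Q_m = 132.0588.
Price P_m = 143.85 − 0.25·132.0588 = 110.8353; MC(Q_m) = 76.5 + 0.01·132.0588 = 77.8206.
Competitive Q* = 259.0385, so ΔQ = 126.9797; wedge = 110.8353 − 77.8206 = 33.0147.
Welfare loss = ½ × 126.9797 × 33.0147 = $2096.10 thousand.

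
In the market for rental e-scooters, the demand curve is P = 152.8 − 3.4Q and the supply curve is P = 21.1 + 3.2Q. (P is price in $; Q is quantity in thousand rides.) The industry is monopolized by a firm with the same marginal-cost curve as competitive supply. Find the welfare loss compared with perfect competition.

Competitive equilibrium: 152.8 − 3.4Q = 21.1 + 3.2Q → Q* = 19.9545, P* = 84.9545.
Marginal revenue: MR = 152.8 − 6.8Q. Set MR = MC: 152.8 − 6.8Q = 21.1 + 3.2Q → Q_m = 13.17.
Price P_m = 152.8 − 3.4·13.17 = 108.022; MC(Q_m) = 21.1 + 3.2·13.17 = 63.244.
Competitive Q* = 19.9545, so ΔQ = 6.7845; wedge = 108.022 − 63.244 = 44.778.
The triangle = ½ × 6.7845 × 44.778 = $151.90 thousand.

$151.90 thousand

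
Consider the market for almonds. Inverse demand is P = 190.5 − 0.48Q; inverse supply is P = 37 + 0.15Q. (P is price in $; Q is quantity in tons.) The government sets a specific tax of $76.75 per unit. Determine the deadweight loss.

Competitive equilibrium: 190.5 − 0.48Q = 37 + 0.15Q → Q* = 243.6508, P* = 73.5476.
With the tax, the buyer price exceeds the seller price by 76.75: (190.5 − 0.48Q) − (37 + 0.15Q) = 76.75 → Q' = 121.8254.
ΔQ = 243.6508 − 121.8254 = 121.8254; the wedge equals the tax, 76.75.
The triangle = ½ × 121.8254 × 76.75 = $4675.05.

$4675.05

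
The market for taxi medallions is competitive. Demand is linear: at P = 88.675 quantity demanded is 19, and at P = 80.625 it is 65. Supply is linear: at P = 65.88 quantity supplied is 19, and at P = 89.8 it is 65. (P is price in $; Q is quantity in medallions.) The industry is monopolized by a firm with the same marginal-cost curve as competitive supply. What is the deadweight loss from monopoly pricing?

$37.72

Demand slope = (80.625 − 88.675)/(65 − 19) = −0.175, so P = 92 − 0.175Q.
Supply slope = (89.8 − 65.88)/(65 − 19) = 0.52, so P = 56 + 0.52Q.
Competitive equilibrium: 92 − 0.175Q = 56 + 0.52Q → Q* = 51.79856, P* = 82.93525.
Marginal revenue: MR = 92 − 0.35Q. Set MR = MC: 92 − 0.35Q = 56 + 0.52Q → Q_m = 41.37931.
Price P_m = 92 − 0.175·41.37931 = 84.75862; MC(Q_m) = 56 + 0.52·41.37931 = 77.51724.
Competitive Q* = 51.79856, so ΔQ = 10.41925; wedge = 84.75862 − 77.51724 = 7.24138.
Welfare loss = ½ × 10.41925 × 7.24138 = $37.72.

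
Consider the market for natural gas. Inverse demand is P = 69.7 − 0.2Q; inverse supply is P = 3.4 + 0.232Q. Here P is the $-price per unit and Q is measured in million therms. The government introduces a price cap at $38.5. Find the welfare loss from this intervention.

Competitive equilibrium: 69.7 − 0.2Q = 3.4 + 0.232Q → Q* = 153.4722, P* = 39.0056.
At the ceiling P = 38.5, quantity supplied = (38.5 − 3.4)/0.232 = 151.2931.
Willingness to pay at Q' = 151.2931: 69.7 − 0.2·151.2931 = 39.4414.
ΔQ = 153.4722 − 151.2931 = 2.1791; wedge = 39.4414 − 38.5 = 0.9414.
The triangle = ½ × 2.1791 × 0.9414 = $1.03 million.

$1.03 million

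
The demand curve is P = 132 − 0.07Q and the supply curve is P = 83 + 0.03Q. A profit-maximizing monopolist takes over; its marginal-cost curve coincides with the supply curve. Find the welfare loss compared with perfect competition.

Competitive equilibrium: 132 − 0.07Q = 83 + 0.03Q → Q* = 490, P* = 97.7.
Marginal revenue: MR = 132 − 0.14Q. Set MR = MC: 132 − 0.14Q = 83 + 0.03Q → Q_m = 288.23529.
Price P_m = 132 − 0.07·288.23529 = 111.82353; MC(Q_m) = 83 + 0.03·288.23529 = 91.64706.
Competitive Q* = 490, so ΔQ = 201.76471; wedge = 111.82353 − 91.64706 = 20.17647.
The triangle = ½ × 201.76471 × 20.17647 = 2035.45.

2035.45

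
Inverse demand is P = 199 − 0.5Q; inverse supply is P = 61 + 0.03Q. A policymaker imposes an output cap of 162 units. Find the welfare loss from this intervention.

Competitive equilibrium: 199 − 0.5Q = 61 + 0.03Q → Q* = 260.3774, P* = 68.8113.
At Q = 162: demand price = 199 − 0.5·162 = 118; supply price = 61 + 0.03·162 = 65.86.
ΔQ = 260.3774 − 162 = 98.3774; wedge = 118 − 65.86 = 52.14.
DWL = ½ × 98.3774 × 52.14 = 2564.70.

2564.70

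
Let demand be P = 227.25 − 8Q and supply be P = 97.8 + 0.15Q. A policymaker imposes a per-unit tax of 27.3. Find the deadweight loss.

Competitive equilibrium: 227.25 − 8Q = 97.8 + 0.15Q → Q* = 15.8834, P* = 100.1825.
With the tax, the buyer price exceeds the seller price by 27.3: (227.25 − 8Q) − (97.8 + 0.15Q) = 27.3 → Q' = 12.5337.
ΔQ = 15.8834 − 12.5337 = 3.3497; the wedge equals the tax, 27.3.
The triangle = ½ × 3.3497 × 27.3 = 45.72.

45.72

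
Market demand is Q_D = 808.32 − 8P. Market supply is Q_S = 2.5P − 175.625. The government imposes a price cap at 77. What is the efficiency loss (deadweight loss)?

In inverse form: demand P = 101.04 − 0.125Q, supply P = 70.25 + 0.4Q.
Competitive equilibrium: 101.04 − 0.125Q = 70.25 + 0.4Q → Q* = 58.6476, P* = 93.709.
At the ceiling P = 77, quantity supplied = (77 − 70.25)/0.4 = 16.875.
Willingness to pay at Q' = 16.875: 101.04 − 0.125·16.875 = 98.9306.
ΔQ = 58.6476 − 16.875 = 41.7726; wedge = 98.9306 − 77 = 21.9306.
The triangle = ½ × 41.7726 × 21.9306 = 458.05.

458.05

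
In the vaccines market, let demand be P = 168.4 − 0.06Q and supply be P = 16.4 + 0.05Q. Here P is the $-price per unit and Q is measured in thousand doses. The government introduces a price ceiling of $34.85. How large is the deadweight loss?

Competitive equilibrium: 168.4 − 0.06Q = 16.4 + 0.05Q → Q* = 1381.8182, P* = 85.4909.
At the ceiling P = 34.85, quantity supplied = (34.85 − 16.4)/0.05 = 369.
Willingness to pay at Q' = 369: 168.4 − 0.06·369 = 146.26.
ΔQ = 1381.8182 − 369 = 1012.8182; wedge = 146.26 − 34.85 = 111.41.
DWL = ½ × 1012.8182 × 111.41 = $56419.04 thousand.

$56419.04 thousand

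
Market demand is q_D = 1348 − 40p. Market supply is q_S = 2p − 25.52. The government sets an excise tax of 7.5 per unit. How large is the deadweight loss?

53.57

In inverse form: demand p = 33.7 − 0.025q, supply p = 12.76 + 0.5q.
Competitive equilibrium: 33.7 − 0.025q = 12.76 + 0.5q → q* = 39.8857, p* = 32.7029.
With the tax, the buyer price exceeds the seller price by 7.5: (33.7 − 0.025q) − (12.76 + 0.5q) = 7.5 → q' = 25.6.
Δq = 39.8857 − 25.6 = 14.2857; the wedge equals the tax, 7.5.
Deadweight loss = ½ × 14.2857 × 7.5 = 53.57.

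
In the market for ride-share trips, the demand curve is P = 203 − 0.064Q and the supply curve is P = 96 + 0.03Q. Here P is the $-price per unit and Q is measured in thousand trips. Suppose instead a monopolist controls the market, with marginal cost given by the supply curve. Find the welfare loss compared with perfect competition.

Competitive equilibrium: 203 − 0.064Q = 96 + 0.03Q → Q* = 1138.29787, P* = 130.14894.
Marginal revenue: MR = 203 − 0.128Q. Set MR = MC: 203 − 0.128Q = 96 + 0.03Q → Q_m = 677.21519.
Price P_m = 203 − 0.064·677.21519 = 159.65823; MC(Q_m) = 96 + 0.03·677.21519 = 116.31646.
Competitive Q* = 1138.29787, so ΔQ = 461.08268; wedge = 159.65823 − 116.31646 = 43.34177.
The triangle = ½ × 461.08268 × 43.34177 = $9992.07 thousand.

$9992.07 thousand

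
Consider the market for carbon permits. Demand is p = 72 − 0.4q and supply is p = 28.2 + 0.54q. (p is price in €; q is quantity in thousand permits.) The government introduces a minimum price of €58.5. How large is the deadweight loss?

Competitive equilibrium: 72 − 0.4q = 28.2 + 0.54q → q* = 46.5957, p* = 53.3617.
At the floor p = 58.5, quantity demanded = (72 − 58.5)/0.4 = 33.75.
Sellers' marginal cost at q' = 33.75: 28.2 + 0.54·33.75 = 46.425.
Δq = 46.5957 − 33.75 = 12.8457; wedge = 58.5 − 46.425 = 12.075.
DWL = ½ × 12.8457 × 12.075 = €77.56 thousand.

€77.56 thousand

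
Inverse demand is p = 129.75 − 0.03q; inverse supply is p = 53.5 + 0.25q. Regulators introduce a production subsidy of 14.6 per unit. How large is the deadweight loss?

380.64

Competitive equilibrium: 129.75 − 0.03q = 53.5 + 0.25q → q* = 272.3214, p* = 121.5804.
The subsidy lowers effective supply by 14.6: p = 38.9 + 0.25q.
New quantity: 129.75 − 0.03q = 38.9 + 0.25q → q' = 324.4643.
Overproduction Δq = 324.4643 − 272.3214 = 52.1429; wedge = subsidy = 14.6.
Welfare loss = ½ × 52.1429 × 14.6 = 380.64.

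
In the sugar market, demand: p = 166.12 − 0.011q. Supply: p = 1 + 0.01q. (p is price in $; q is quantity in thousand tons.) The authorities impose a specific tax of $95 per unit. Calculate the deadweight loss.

Competitive equilibrium: 166.12 − 0.011q = 1 + 0.01q → q* = 7862.8571, p* = 79.6286.
With the tax, the buyer price exceeds the seller price by 95: (166.12 − 0.011q) − (1 + 0.01q) = 95 → q' = 3339.0476.
Δq = 7862.8571 − 3339.0476 = 4523.8095; the wedge equals the tax, 95.
DWL = ½ × 4523.8095 × 95 = $214880.95 thousand.

$214880.95 thousand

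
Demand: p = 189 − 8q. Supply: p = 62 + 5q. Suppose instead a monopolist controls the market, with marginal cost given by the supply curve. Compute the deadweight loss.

90.03

Competitive equilibrium: 189 − 8q = 62 + 5q → q* = 9.7692, p* = 110.8462.
Marginal revenue: MR = 189 − 16q. Set MR = MC: 189 − 16q = 62 + 5q → q_m = 6.0476.
Price p_m = 189 − 8·6.0476 = 140.6192; MC(q_m) = 62 + 5·6.0476 = 92.238.
Competitive q* = 9.7692, so Δq = 3.7216; wedge = 140.6192 − 92.238 = 48.3812.
The triangle = ½ × 3.7216 × 48.3812 = 90.03.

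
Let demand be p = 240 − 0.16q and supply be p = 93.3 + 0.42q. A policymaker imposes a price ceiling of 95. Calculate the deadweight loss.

Competitive equilibrium: 240 − 0.16q = 93.3 + 0.42q → q* = 252.931, p* = 199.531.
At the ceiling p = 95, quantity supplied = (95 − 93.3)/0.42 = 4.0476.
Willingness to pay at q' = 4.0476: 240 − 0.16·4.0476 = 239.3524.
Δq = 252.931 − 4.0476 = 248.8834; wedge = 239.3524 − 95 = 144.3524.
Welfare loss = ½ × 248.8834 × 144.3524 = 17963.46.

17963.46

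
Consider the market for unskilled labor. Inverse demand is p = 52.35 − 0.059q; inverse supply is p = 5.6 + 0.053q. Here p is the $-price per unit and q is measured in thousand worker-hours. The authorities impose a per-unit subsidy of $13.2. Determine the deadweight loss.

Competitive equilibrium: 52.35 − 0.059q = 5.6 + 0.053q → q* = 417.4107, p* = 27.7228.
The subsidy lowers effective supply by 13.2: p = 0.053q − 7.6.
New quantity: 52.35 − 0.059q = 0.053q − 7.6 → q' = 535.2679.
Overproduction Δq = 535.2679 − 417.4107 = 117.8572; wedge = subsidy = 13.2.
DWL = ½ × 117.8572 × 13.2 = $777.86 thousand.

$777.86 thousand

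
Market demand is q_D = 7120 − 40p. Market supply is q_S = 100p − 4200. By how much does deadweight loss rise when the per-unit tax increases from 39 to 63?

34971.43

In inverse form: demand p = 178 − 0.025q, supply p = 42 + 0.01q.
Competitive equilibrium: 178 − 0.025q = 42 + 0.01q → q* = 3885.7143, p* = 80.8571.
For a per-unit tax t: Δq = t/0.035, so DWL = ½·t·(t/0.035) = t²/0.07.
At t = 39: DWL = 21728.571. At t = 63: DWL = 56700.
Increase = 56700 − 21728.571 = 34971.43.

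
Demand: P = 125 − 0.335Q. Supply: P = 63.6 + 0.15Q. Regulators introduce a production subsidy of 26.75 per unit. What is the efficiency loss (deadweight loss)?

Competitive equilibrium: 125 − 0.335Q = 63.6 + 0.15Q → Q* = 126.5979, P* = 82.5897.
The subsidy lowers effective supply by 26.75: P = 36.85 + 0.15Q.
New quantity: 125 − 0.335Q = 36.85 + 0.15Q → Q' = 181.7526.
Overproduction ΔQ = 181.7526 − 126.5979 = 55.1547; wedge = subsidy = 26.75.
DWL = ½ × 55.1547 × 26.75 = 737.69.

737.69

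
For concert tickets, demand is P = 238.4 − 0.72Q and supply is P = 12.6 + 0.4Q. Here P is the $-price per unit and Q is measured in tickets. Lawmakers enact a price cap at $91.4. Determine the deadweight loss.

Competitive equilibrium: 238.4 − 0.72Q = 12.6 + 0.4Q → Q* = 201.6071, P* = 93.2429.
At the ceiling P = 91.4, quantity supplied = (91.4 − 12.6)/0.4 = 197.
Willingness to pay at Q' = 197: 238.4 − 0.72·197 = 96.56.
ΔQ = 201.6071 − 197 = 4.6071; wedge = 96.56 − 91.4 = 5.16.
The triangle = ½ × 4.6071 × 5.16 = $11.89.

$11.89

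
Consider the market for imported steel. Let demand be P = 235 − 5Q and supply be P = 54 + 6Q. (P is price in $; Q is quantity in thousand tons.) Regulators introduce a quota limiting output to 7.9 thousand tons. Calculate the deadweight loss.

Competitive equilibrium: 235 − 5Q = 54 + 6Q → Q* = 16.4545, P* = 152.7273.
At Q = 7.9: demand price = 235 − 5·7.9 = 195.5; supply price = 54 + 6·7.9 = 101.4.
ΔQ = 16.4545 − 7.9 = 8.5545; wedge = 195.5 − 101.4 = 94.1.
The triangle = ½ × 8.5545 × 94.1 = $402.49 thousand.

$402.49 thousand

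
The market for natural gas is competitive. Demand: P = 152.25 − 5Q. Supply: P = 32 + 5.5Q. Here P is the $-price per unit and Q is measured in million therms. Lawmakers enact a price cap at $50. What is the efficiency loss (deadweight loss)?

Competitive equilibrium: 152.25 − 5Q = 32 + 5.5Q → Q* = 11.4524, P* = 94.9881.
At the ceiling P = 50, quantity supplied = (50 − 32)/5.5 = 3.2727.
Willingness to pay at Q' = 3.2727: 152.25 − 5·3.2727 = 135.8865.
ΔQ = 11.4524 − 3.2727 = 8.1797; wedge = 135.8865 − 50 = 85.8865.
Welfare loss = ½ × 8.1797 × 85.8865 = $351.26 million.

$351.26 million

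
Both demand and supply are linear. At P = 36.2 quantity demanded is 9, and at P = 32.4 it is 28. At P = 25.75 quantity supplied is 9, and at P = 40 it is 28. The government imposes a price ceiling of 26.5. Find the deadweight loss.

47.50

Demand slope = (32.4 − 36.2)/(28 − 9) = −0.2, so P = 38 − 0.2Q.
Supply slope = (40 − 25.75)/(28 − 9) = 0.75, so P = 19 + 0.75Q.
Competitive equilibrium: 38 − 0.2Q = 19 + 0.75Q → Q* = 20, P* = 34.
At the ceiling P = 26.5, quantity supplied = (26.5 − 19)/0.75 = 10.
Willingness to pay at Q' = 10: 38 − 0.2·10 = 36.
ΔQ = 20 − 10 = 10; wedge = 36 − 26.5 = 9.5.
The triangle = ½ × 10 × 9.5 = 47.50.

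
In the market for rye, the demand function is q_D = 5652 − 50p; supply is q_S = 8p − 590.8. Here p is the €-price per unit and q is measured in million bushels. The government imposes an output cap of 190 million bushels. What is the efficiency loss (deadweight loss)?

In inverse form: demand p = 113.04 − 0.02q, supply p = 73.85 + 0.125q.
Competitive equilibrium: 113.04 − 0.02q = 73.85 + 0.125q → q* = 270.2759, p* = 107.6345.
At q = 190: demand price = 113.04 − 0.02·190 = 109.24; supply price = 73.85 + 0.125·190 = 97.6.
Δq = 270.2759 − 190 = 80.2759; wedge = 109.24 − 97.6 = 11.64.
DWL = ½ × 80.2759 × 11.64 = €467.21 million.

€467.21 million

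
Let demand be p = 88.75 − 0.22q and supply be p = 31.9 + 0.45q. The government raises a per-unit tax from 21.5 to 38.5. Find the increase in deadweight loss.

761.19

Competitive equilibrium: 88.75 − 0.22q = 31.9 + 0.45q → q* = 84.8507, p* = 70.0828.
For a per-unit tax t: Δq = t/0.67, so DWL = ½·t·(t/0.67) = t²/1.34.
At t = 21.5: DWL = 344.963. At t = 38.5: DWL = 1106.157.
Increase = 1106.157 − 344.963 = 761.19.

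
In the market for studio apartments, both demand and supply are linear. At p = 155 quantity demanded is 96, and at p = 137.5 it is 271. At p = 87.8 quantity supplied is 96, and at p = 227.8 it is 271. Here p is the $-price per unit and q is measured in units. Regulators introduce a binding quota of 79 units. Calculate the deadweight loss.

$3781.25

Demand slope = (137.5 − 155)/(271 − 96) = −0.1, so p = 164.6 − 0.1q.
Supply slope = (227.8 − 87.8)/(271 − 96) = 0.8, so p = 11 + 0.8q.
Competitive equilibrium: 164.6 − 0.1q = 11 + 0.8q → q* = 170.6667, p* = 147.5333.
At q = 79: demand price = 164.6 − 0.1·79 = 156.7; supply price = 11 + 0.8·79 = 74.2.
Δq = 170.6667 − 79 = 91.6667; wedge = 156.7 − 74.2 = 82.5.
Welfare loss = ½ × 91.6667 × 82.5 = $3781.25.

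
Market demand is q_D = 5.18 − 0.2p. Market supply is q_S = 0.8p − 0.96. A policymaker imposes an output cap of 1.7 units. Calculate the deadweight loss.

15.85

In inverse form: demand p = 25.9 − 5q, supply p = 1.2 + 1.25q.
Competitive equilibrium: 25.9 − 5q = 1.2 + 1.25q → q* = 3.952, p* = 6.14.
At q = 1.7: demand price = 25.9 − 5·1.7 = 17.4; supply price = 1.2 + 1.25·1.7 = 3.325.
Δq = 3.952 − 1.7 = 2.252; wedge = 17.4 − 3.325 = 14.075.
The triangle = ½ × 2.252 × 14.075 = 15.85.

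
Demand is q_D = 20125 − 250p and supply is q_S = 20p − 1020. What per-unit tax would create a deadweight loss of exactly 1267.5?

In inverse form: demand p = 80.5 − 0.004q, supply p = 51 + 0.05q.
Competitive equilibrium: 80.5 − 0.004q = 51 + 0.05q → q* = 546.2963, p* = 78.3148.
A tax t gives Δq = t/0.054 and wedge t, so DWL = t²/0.108.
t²/0.108 = 1267.5 → t² = 136.89 → t = 11.7.

11.7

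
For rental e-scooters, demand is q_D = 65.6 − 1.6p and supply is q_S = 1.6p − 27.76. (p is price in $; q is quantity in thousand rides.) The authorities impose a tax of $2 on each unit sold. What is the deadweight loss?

In inverse form: demand p = 41 − 0.625q, supply p = 17.35 + 0.625q.
Competitive equilibrium: 41 − 0.625q = 17.35 + 0.625q → q* = 18.92, p* = 29.175.
With the tax, the buyer price exceeds the seller price by 2: (41 − 0.625q) − (17.35 + 0.625q) = 2 → q' = 17.32.
Δq = 18.92 − 17.32 = 1.6; the wedge equals the tax, 2.
DWL = ½ × 1.6 × 2 = $1.60 thousand.

$1.60 thousand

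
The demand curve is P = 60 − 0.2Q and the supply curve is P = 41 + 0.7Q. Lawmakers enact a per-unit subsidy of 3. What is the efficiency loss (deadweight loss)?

Competitive equilibrium: 60 − 0.2Q = 41 + 0.7Q → Q* = 21.1111, P* = 55.7778.
The subsidy lowers effective supply by 3: P = 38 + 0.7Q.
New quantity: 60 − 0.2Q = 38 + 0.7Q → Q' = 24.4444.
Overproduction ΔQ = 24.4444 − 21.1111 = 3.3333; wedge = subsidy = 3.
Welfare loss = ½ × 3.3333 × 3 = 5.

5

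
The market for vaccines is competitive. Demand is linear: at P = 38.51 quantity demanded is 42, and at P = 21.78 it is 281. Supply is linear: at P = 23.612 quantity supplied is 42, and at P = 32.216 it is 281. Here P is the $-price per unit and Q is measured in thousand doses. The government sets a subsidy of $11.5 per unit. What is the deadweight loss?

Demand slope = (21.78 − 38.51)/(281 − 42) = −0.07, so P = 41.45 − 0.07Q.
Supply slope = (32.216 − 23.612)/(281 − 42) = 0.036, so P = 22.1 + 0.036Q.
Competitive equilibrium: 41.45 − 0.07Q = 22.1 + 0.036Q → Q* = 182.5472, P* = 28.6717.
The subsidy lowers effective supply by 11.5: P = 10.6 + 0.036Q.
New quantity: 41.45 − 0.07Q = 10.6 + 0.036Q → Q' = 291.0377.
Overproduction ΔQ = 291.0377 − 182.5472 = 108.4905; wedge = subsidy = 11.5.
Welfare loss = ½ × 108.4905 × 11.5 = $623.82 thousand.

$623.82 thousand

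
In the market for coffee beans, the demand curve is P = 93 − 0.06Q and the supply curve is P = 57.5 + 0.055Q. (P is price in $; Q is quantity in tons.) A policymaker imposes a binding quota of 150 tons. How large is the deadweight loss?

Competitive equilibrium: 93 − 0.06Q = 57.5 + 0.055Q → Q* = 308.6957, P* = 74.4783.
At Q = 150: demand price = 93 − 0.06·150 = 84; supply price = 57.5 + 0.055·150 = 65.75.
ΔQ = 308.6957 − 150 = 158.6957; wedge = 84 − 65.75 = 18.25.
The triangle = ½ × 158.6957 × 18.25 = $1448.10.

$1448.10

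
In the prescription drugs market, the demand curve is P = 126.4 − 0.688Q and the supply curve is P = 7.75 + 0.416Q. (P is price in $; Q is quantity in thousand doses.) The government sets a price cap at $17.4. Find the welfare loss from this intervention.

$3920.52 thousand

Competitive equilibrium: 126.4 − 0.688Q = 7.75 + 0.416Q → Q* = 107.4728, P* = 52.4587.
At the ceiling P = 17.4, quantity supplied = (17.4 − 7.75)/0.416 = 23.1971.
Willingness to pay at Q' = 23.1971: 126.4 − 0.688·23.1971 = 110.4404.
ΔQ = 107.4728 − 23.1971 = 84.2757; wedge = 110.4404 − 17.4 = 93.0404.
Deadweight loss = ½ × 84.2757 × 93.0404 = $3920.52 thousand.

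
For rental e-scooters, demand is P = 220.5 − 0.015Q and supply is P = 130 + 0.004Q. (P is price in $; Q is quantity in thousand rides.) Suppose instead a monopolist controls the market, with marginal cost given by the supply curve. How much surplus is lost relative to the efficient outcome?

Competitive equilibrium: 220.5 − 0.015Q = 130 + 0.004Q → Q* = 4763.15789, P* = 149.05263.
Marginal revenue: MR = 220.5 − 0.03Q. Set MR = MC: 220.5 − 0.03Q = 130 + 0.004Q → Q_m = 2661.76471.
Price P_m = 220.5 − 0.015·2661.76471 = 180.57353; MC(Q_m) = 130 + 0.004·2661.76471 = 140.64706.
Competitive Q* = 4763.15789, so ΔQ = 2101.39318; wedge = 180.57353 − 140.64706 = 39.92647.
Welfare loss = ½ × 2101.39318 × 39.92647 = $41950.61 thousand.

$41950.61 thousand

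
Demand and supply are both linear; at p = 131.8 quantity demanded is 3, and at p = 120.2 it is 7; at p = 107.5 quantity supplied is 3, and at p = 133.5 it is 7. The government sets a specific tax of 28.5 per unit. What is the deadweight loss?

43.20

Demand slope = (120.2 − 131.8)/(7 − 3) = −2.9, so p = 140.5 − 2.9q.
Supply slope = (133.5 − 107.5)/(7 − 3) = 6.5, so p = 88 + 6.5q.
Competitive equilibrium: 140.5 − 2.9q = 88 + 6.5q → q* = 5.5851, p* = 124.3032.
With the tax, the buyer price exceeds the seller price by 28.5: (140.5 − 2.9q) − (88 + 6.5q) = 28.5 → q' = 2.5532.
Δq = 5.5851 − 2.5532 = 3.0319; the wedge equals the tax, 28.5.
The triangle = ½ × 3.0319 × 28.5 = 43.20.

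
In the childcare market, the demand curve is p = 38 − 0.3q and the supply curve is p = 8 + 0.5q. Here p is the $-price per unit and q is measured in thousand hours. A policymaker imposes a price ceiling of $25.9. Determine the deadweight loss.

Competitive equilibrium: 38 − 0.3q = 8 + 0.5q → q* = 37.5, p* = 26.75.
At the ceiling p = 25.9, quantity supplied = (25.9 − 8)/0.5 = 35.8.
Willingness to pay at q' = 35.8: 38 − 0.3·35.8 = 27.26.
Δq = 37.5 − 35.8 = 1.7; wedge = 27.26 − 25.9 = 1.36.
Deadweight loss = ½ × 1.7 × 1.36 = $1.156 thousand.

$1.156 thousand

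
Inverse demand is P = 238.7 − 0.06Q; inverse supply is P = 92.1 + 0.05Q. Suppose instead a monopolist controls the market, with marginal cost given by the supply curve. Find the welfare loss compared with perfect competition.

12168.86

Competitive equilibrium: 238.7 − 0.06Q = 92.1 + 0.05Q → Q* = 1332.72727, P* = 158.73636.
Marginal revenue: MR = 238.7 − 0.12Q. Set MR = MC: 238.7 − 0.12Q = 92.1 + 0.05Q → Q_m = 862.35294.
Price P_m = 238.7 − 0.06·862.35294 = 186.95882; MC(Q_m) = 92.1 + 0.05·862.35294 = 135.21765.
Competitive Q* = 1332.72727, so ΔQ = 470.37433; wedge = 186.95882 − 135.21765 = 51.74117.
The triangle = ½ × 470.37433 × 51.74117 = 12168.86.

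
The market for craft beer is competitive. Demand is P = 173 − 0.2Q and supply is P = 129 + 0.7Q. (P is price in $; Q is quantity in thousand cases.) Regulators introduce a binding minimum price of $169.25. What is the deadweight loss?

$408.76 thousand

Competitive equilibrium: 173 − 0.2Q = 129 + 0.7Q → Q* = 48.8889, P* = 163.2222.
At the floor P = 169.25, quantity demanded = (173 − 169.25)/0.2 = 18.75.
Sellers' marginal cost at Q' = 18.75: 129 + 0.7·18.75 = 142.125.
ΔQ = 48.8889 − 18.75 = 30.1389; wedge = 169.25 − 142.125 = 27.125.
Deadweight loss = ½ × 30.1389 × 27.125 = $408.76 thousand.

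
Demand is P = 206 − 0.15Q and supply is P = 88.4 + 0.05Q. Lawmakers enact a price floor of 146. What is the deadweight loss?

3534.40

Competitive equilibrium: 206 − 0.15Q = 88.4 + 0.05Q → Q* = 588, P* = 117.8.
At the floor P = 146, quantity demanded = (206 − 146)/0.15 = 400.
Sellers' marginal cost at Q' = 400: 88.4 + 0.05·400 = 108.4.
ΔQ = 588 − 400 = 188; wedge = 146 − 108.4 = 37.6.
Deadweight loss = ½ × 188 × 37.6 = 3534.40.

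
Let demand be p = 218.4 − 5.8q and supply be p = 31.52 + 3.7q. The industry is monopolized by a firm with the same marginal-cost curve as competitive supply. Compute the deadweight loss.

264.15

Competitive equilibrium: 218.4 − 5.8q = 31.52 + 3.7q → q* = 19.6716, p* = 104.3048.
Marginal revenue: MR = 218.4 − 11.6q. Set MR = MC: 218.4 − 11.6q = 31.52 + 3.7q → q_m = 12.2144.
Price p_m = 218.4 − 5.8·12.2144 = 147.5565; MC(q_m) = 31.52 + 3.7·12.2144 = 76.7133.
Competitive q* = 19.6716, so Δq = 7.4572; wedge = 147.5565 − 76.7133 = 70.8432.
DWL = ½ × 7.4572 × 70.8432 = 264.15.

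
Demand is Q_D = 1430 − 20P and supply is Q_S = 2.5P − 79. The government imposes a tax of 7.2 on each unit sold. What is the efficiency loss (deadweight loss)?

57.60

In inverse form: demand P = 71.5 − 0.05Q, supply P = 31.6 + 0.4Q.
Competitive equilibrium: 71.5 − 0.05Q = 31.6 + 0.4Q → Q* = 88.6667, P* = 67.0667.
With the tax, the buyer price exceeds the seller price by 7.2: (71.5 − 0.05Q) − (31.6 + 0.4Q) = 7.2 → Q' = 72.6667.
ΔQ = 88.6667 − 72.6667 = 16; the wedge equals the tax, 7.2.
DWL = ½ × 16 × 7.2 = 57.60.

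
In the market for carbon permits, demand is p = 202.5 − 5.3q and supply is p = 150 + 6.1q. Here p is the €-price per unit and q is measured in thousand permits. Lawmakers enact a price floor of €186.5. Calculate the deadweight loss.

Competitive equilibrium: 202.5 − 5.3q = 150 + 6.1q → q* = 4.6053, p* = 178.0921.
At the floor p = 186.5, quantity demanded = (202.5 − 186.5)/5.3 = 3.0189.
Sellers' marginal cost at q' = 3.0189: 150 + 6.1·3.0189 = 168.4153.
Δq = 4.6053 − 3.0189 = 1.5864; wedge = 186.5 − 168.4153 = 18.0847.
Deadweight loss = ½ × 1.5864 × 18.0847 = €14.34 thousand.

€14.34 thousand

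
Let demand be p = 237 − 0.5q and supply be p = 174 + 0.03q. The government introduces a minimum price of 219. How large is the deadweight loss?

1819.78

Competitive equilibrium: 237 − 0.5q = 174 + 0.03q → q* = 118.8679, p* = 177.566.
At the floor p = 219, quantity demanded = (237 − 219)/0.5 = 36.
Sellers' marginal cost at q' = 36: 174 + 0.03·36 = 175.08.
Δq = 118.8679 − 36 = 82.8679; wedge = 219 − 175.08 = 43.92.
Welfare loss = ½ × 82.8679 × 43.92 = 1819.78.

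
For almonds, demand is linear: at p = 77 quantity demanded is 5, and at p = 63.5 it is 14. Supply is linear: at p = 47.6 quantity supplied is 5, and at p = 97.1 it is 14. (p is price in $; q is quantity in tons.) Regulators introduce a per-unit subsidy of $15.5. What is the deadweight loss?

$17.16

Demand slope = (63.5 − 77)/(14 − 5) = −1.5, so p = 84.5 − 1.5q.
Supply slope = (97.1 − 47.6)/(14 − 5) = 5.5, so p = 20.1 + 5.5q.
Competitive equilibrium: 84.5 − 1.5q = 20.1 + 5.5q → q* = 9.2, p* = 70.7.
The subsidy lowers effective supply by 15.5: p = 4.6 + 5.5q.
New quantity: 84.5 − 1.5q = 4.6 + 5.5q → q' = 11.4143.
Overproduction Δq = 11.4143 − 9.2 = 2.2143; wedge = subsidy = 15.5.
The triangle = ½ × 2.2143 × 15.5 = $17.16.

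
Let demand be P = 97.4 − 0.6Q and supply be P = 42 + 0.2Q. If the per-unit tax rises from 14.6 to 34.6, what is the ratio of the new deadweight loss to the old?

5.616

Competitive equilibrium: 97.4 − 0.6Q = 42 + 0.2Q → Q* = 69.25, P* = 55.85.
For a per-unit tax t: ΔQ = t/0.8, so DWL = ½·t·(t/0.8) = t²/1.6.
At t = 14.6: DWL = 133.225. At t = 34.6: DWL = 748.225.
Ratio = (34.6/14.6)² = 5.616.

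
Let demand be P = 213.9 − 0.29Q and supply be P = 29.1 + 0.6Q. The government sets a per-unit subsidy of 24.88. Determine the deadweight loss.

347.76

Competitive equilibrium: 213.9 − 0.29Q = 29.1 + 0.6Q → Q* = 207.6404, P* = 153.6843.
The subsidy lowers effective supply by 24.88: P = 4.22 + 0.6Q.
New quantity: 213.9 − 0.29Q = 4.22 + 0.6Q → Q' = 235.5955.
Overproduction ΔQ = 235.5955 − 207.6404 = 27.9551; wedge = subsidy = 24.88.
DWL = ½ × 27.9551 × 24.88 = 347.76.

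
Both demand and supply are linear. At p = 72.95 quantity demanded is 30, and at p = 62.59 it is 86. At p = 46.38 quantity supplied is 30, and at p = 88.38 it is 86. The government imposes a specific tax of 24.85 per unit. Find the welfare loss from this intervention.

Demand slope = (62.59 − 72.95)/(86 − 30) = −0.185, so p = 78.5 − 0.185q.
Supply slope = (88.38 − 46.38)/(86 − 30) = 0.75, so p = 23.88 + 0.75q.
Competitive equilibrium: 78.5 − 0.185q = 23.88 + 0.75q → q* = 58.4171, p* = 67.6928.
With the tax, the buyer price exceeds the seller price by 24.85: (78.5 − 0.185q) − (23.88 + 0.75q) = 24.85 → q' = 31.8396.
Δq = 58.4171 − 31.8396 = 26.5775; the wedge equals the tax, 24.85.
Deadweight loss = ½ × 26.5775 × 24.85 = 330.23.

330.23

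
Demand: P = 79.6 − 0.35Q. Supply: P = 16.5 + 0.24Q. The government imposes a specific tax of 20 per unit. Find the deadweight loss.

338.98

Competitive equilibrium: 79.6 − 0.35Q = 16.5 + 0.24Q → Q* = 106.9492, P* = 42.1678.
With the tax, the buyer price exceeds the seller price by 20: (79.6 − 0.35Q) − (16.5 + 0.24Q) = 20 → Q' = 73.0508.
ΔQ = 106.9492 − 73.0508 = 33.8984; the wedge equals the tax, 20.
DWL = ½ × 33.8984 × 20 = 338.98.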